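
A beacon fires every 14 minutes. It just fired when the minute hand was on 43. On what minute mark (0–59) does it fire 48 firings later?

48·14 = 672.
Dividing 672 by 60 gives quotient 11 and remainder 12.
(43 + 12) mod 60 = 55.

55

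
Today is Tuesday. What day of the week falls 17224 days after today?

17224 = 2460·7 + 4, so 17224 mod 7 = 4.
Tuesday + 4 days → Saturday.

Saturday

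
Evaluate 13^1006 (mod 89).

Square-and-reduce mod 89: 13^1≡13, 13^2≡80, 13^4≡81, 13^8≡64, 13^16≡2, 13^32≡4, 13^64≡16, 13^128≡78, 13^256≡32, 13^512≡45.
1006 = 2 + 4 + 8 + 32 + 64 + 128 + 256 + 512, so 13^1006 ≡ 80·81·64·4·16·78·32·45 ≡ 21 (mod 89).

21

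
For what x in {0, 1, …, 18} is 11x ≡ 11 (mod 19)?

1

11⁻¹ ≡ 7 (mod 19) because 11·7 = 77 = 4·19 + 1.
Multiplying both sides by 7: x ≡ 7·11 = 77 ≡ 1 (mod 19).
Check: 11·1 = 11 = 0·19 + 11.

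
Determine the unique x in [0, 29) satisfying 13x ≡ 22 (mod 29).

13⁻¹ ≡ 9 (mod 29) because 13·9 = 117 = 4·29 + 1.
So x ≡ 9·22 = 198 ≡ 24 (mod 29).
Check: 13·24 = 312 = 10·29 + 22.

24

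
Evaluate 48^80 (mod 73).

4

Square-and-reduce mod 73: 48^1≡48, 48^2≡41, 48^4≡2, 48^8≡4, 48^16≡16, 48^32≡37, 48^64≡55.
80 = 16 + 64, so 48^80 ≡ 16·55 ≡ 4 (mod 73).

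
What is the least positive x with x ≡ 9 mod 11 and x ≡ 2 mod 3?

20

x ≡ 2 (mod 3) gives x ∈ {2, 5, 8, 11, 14, 17, 20}.
The first of these with x mod 11 = 9 is 20.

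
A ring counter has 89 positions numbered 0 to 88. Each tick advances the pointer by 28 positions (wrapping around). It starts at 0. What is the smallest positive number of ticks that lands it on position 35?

68

28⁻¹ ≡ 35 (mod 89) because 28·35 = 980 = 11·89 + 1.
Multiplying both sides by 35: x ≡ 35·35 = 1225 ≡ 68 (mod 89).
Check: 28·68 = 1904 = 21·89 + 35.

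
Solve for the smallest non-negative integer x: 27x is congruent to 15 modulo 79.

62

27⁻¹ ≡ 41 (mod 79) because 27·41 = 1107 = 14·79 + 1.
Multiplying both sides by 41: x ≡ 41·15 = 615 ≡ 62 (mod 79).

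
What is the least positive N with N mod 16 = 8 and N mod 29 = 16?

x ≡ 8 (mod 16) gives x ∈ {8, 24, 40, 56, 72, 88, 104, 120, …}.
The first of these with x mod 29 = 16 is 248.

248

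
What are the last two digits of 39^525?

99

By repeated squaring mod 100: 39^1≡39, 39^2≡21, 39^4≡41, 39^8≡81, 39^16≡61, 39^32≡21, 39^64≡41, 39^128≡81, 39^256≡61, 39^512≡21.
Since 525 = 1 + 4 + 8 + 512 in binary, 39^525 ≡ 39·41·81·21 ≡ 99 (mod 100).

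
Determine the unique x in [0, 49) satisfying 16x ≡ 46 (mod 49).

9

16⁻¹ ≡ 46 (mod 49) because 16·46 = 736 = 15·49 + 1.
So x ≡ 46·46 = 2116 ≡ 9 (mod 49).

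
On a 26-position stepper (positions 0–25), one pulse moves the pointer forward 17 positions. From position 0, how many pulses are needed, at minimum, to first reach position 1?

23

26 = 1·17 + 9
17 = 1·9 + 8
9 = 1·8 + 1
8 = 8·1 + 0
Back-substituting gives 17·23 ≡ 1 (mod 26).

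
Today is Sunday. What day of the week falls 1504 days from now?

Saturday

Dividing 1504 by 7 gives quotient 214 and remainder 6.
Sunday + 6 days → Saturday.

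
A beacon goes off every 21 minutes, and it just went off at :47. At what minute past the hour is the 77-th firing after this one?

77·21 = 1617.
1617 = 26·60 + 57, so 1617 mod 60 = 57.
(47 + 57) mod 60 = 44.

44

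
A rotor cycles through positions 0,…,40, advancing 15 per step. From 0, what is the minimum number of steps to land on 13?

20

15⁻¹ ≡ 11 (mod 41) because 15·11 = 165 = 4·41 + 1.
Multiplying both sides by 11: x ≡ 11·13 = 143 ≡ 20 (mod 41).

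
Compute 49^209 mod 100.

Square-and-reduce mod 100: 49^1≡49, 49^2≡1, 49^4≡1, 49^8≡1, 49^16≡1, 49^32≡1, 49^64≡1, 49^128≡1.
Since 209 = 1 + 16 + 64 + 128 in binary, 49^209 ≡ 49·1·1·1 ≡ 49 (mod 100).

49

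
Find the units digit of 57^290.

9

Last digits of 7^n: 7, 9, 3, 1 (period 4).
290 leaves remainder 2 on division by 4, so 57^290 ends in 9.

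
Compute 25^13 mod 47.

16

Successive squares of 25 mod 47: 25^1≡25, 25^2≡14, 25^4≡8, 25^8≡17.
13 = 1 + 4 + 8, so 25^13 ≡ 25·8·17 ≡ 16 (mod 47).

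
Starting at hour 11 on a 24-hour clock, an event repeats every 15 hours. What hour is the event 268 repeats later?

23

268·15 = 4020.
4020 = 167·24 + 12, so 4020 mod 24 = 12.
(11 + 12) mod 24 = 23.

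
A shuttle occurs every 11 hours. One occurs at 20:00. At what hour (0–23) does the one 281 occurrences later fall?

15

281·11 = 3091.
3091 mod 24 = 19 (since 128·24 = 3072).
(20 + 19) mod 24 = 15.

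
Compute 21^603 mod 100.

Successive squares of 21 mod 100: 21^1≡21, 21^2≡41, 21^4≡81, 21^8≡61, 21^16≡21, 21^32≡41, 21^64≡81, 21^128≡61, 21^256≡21, 21^512≡41.
Since 603 = 1 + 2 + 8 + 16 + 64 + 512 in binary, 21^603 ≡ 21·41·61·21·81·41 ≡ 61 (mod 100).

61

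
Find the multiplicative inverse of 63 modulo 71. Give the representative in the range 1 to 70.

71 = 1·63 + 8
63 = 7·8 + 7
8 = 1·7 + 1
7 = 7·1 + 0
Back-substituting gives 63·62 ≡ 1 (mod 71).

62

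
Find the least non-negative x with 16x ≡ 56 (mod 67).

The inverse of 16 mod 67 is 21 (since 16·21 = 336 ≡ 1).
Multiplying both sides by 21: x ≡ 21·56 = 1176 ≡ 37 (mod 67).

37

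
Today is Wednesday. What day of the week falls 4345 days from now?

4345 mod 7 = 5 (since 620·7 = 4340).
Wednesday + 5 days → Monday.

Monday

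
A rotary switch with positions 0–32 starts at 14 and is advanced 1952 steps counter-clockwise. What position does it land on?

9

1952 = 59·33 + 5, so 1952 mod 33 = 5.
(14 − 5) mod 33 = 9.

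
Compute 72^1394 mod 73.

Successive squares of 72 mod 73: 72^1≡72, 72^2≡1, 72^4≡1, 72^8≡1, 72^16≡1, 72^32≡1, 72^64≡1, 72^128≡1, 72^256≡1, 72^512≡1, 72^1024≡1.
1394 = 2 + 16 + 32 + 64 + 256 + 1024, so 72^1394 ≡ 1·1·1·1·1·1 ≡ 1 (mod 73).

1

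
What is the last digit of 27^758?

9

Last digits of 7^n: 7, 9, 3, 1 (period 4).
758 leaves remainder 2 on division by 4, so 27^758 ends in 9.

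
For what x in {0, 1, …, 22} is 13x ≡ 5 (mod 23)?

11

The inverse of 13 mod 23 is 16 (since 13·16 = 208 ≡ 1).
Multiplying both sides by 16: x ≡ 16·5 = 80 ≡ 11 (mod 23).
Check: 13·11 = 143 = 6·23 + 5.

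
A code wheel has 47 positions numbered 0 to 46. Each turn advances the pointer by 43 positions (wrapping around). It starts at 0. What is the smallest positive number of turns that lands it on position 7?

10

The inverse of 43 mod 47 is 35 (since 43·35 = 1505 ≡ 1).
So x ≡ 35·7 = 245 ≡ 10 (mod 47).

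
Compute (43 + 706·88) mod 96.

59

706·88 = 62128.
62128 mod 96 = 16 (since 647·96 = 62112).
(43 + 16) mod 96 = 59.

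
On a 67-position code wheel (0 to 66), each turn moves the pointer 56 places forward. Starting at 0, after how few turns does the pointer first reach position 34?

56⁻¹ ≡ 6 (mod 67) because 56·6 = 336 = 5·67 + 1.
So x ≡ 6·34 = 204 ≡ 3 (mod 67).

3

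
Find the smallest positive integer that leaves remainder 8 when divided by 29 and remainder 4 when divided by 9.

211

x ≡ 4 (mod 9) gives x ∈ {4, 13, 22, 31, 40, 49, 58, 67, …}.
The first of these with x mod 29 = 8 is 211.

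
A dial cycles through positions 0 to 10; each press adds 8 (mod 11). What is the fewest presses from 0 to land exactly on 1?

8·7 = 56 = 5·11 + 1, so 8⁻¹ ≡ 7 (mod 11).

7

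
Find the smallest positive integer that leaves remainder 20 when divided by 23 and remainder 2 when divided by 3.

x ≡ 2 (mod 3) gives x ∈ {2, 5, 8, 11, 14, 17, 20}.
The first of these with x mod 23 = 20 is 20.

20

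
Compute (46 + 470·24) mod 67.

470·24 = 11280.
Dividing 11280 by 67 gives quotient 168 and remainder 24.
(46 + 24) mod 67 = 3.

3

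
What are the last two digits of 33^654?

29

Successive squares of 33 mod 100: 33^1≡33, 33^2≡89, 33^4≡21, 33^8≡41, 33^16≡81, 33^32≡61, 33^64≡21, 33^128≡41, 33^256≡81, 33^512≡61.
Since 654 = 2 + 4 + 8 + 128 + 512 in binary, 33^654 ≡ 89·21·41·41·61 ≡ 29 (mod 100).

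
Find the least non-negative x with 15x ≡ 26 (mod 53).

The inverse of 15 mod 53 is 46 (since 15·46 = 690 ≡ 1).
Multiplying both sides by 46: x ≡ 46·26 = 1196 ≡ 30 (mod 53).

30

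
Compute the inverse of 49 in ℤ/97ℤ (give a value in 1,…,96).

49·2 = 98 = 1·97 + 1, so 49⁻¹ ≡ 2 (mod 97).

2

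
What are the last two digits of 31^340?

01

Square-and-reduce mod 100: 31^1≡31, 31^2≡61, 31^4≡21, 31^8≡41, 31^16≡81, 31^32≡61, 31^64≡21, 31^128≡41, 31^256≡81.
340 = 4 + 16 + 64 + 256, so 31^340 ≡ 21·81·21·81 ≡ 1 (mod 100).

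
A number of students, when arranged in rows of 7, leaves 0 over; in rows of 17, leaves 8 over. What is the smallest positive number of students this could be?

x ≡ 0 (mod 7) gives x ∈ {0, 7, 14, 21, 28, 35, 42}.
The first of these with x mod 17 = 8 is 42.

42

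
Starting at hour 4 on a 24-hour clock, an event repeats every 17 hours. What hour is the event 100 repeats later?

100·17 = 1700.
1700 mod 24 = 20 (since 70·24 = 1680).
(4 + 20) mod 24 = 0.

0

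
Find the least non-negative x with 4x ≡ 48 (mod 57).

4⁻¹ ≡ 43 (mod 57) because 4·43 = 172 = 3·57 + 1.
So x ≡ 43·48 = 2064 ≡ 12 (mod 57).

12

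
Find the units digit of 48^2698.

Last digits of 8^n: 8, 4, 2, 6 (period 4).
2698 mod 4 = 2, so the last digit matches 8^2 = 4.

4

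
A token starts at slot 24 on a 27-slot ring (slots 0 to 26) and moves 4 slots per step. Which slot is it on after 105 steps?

12

105·4 = 420.
420 = 15·27 + 15, so 420 mod 27 = 15.
(24 + 15) mod 27 = 12.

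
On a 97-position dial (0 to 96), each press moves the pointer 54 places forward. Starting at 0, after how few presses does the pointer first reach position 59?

46

54⁻¹ ≡ 9 (mod 97) because 54·9 = 486 = 5·97 + 1.
So x ≡ 9·59 = 531 ≡ 46 (mod 97).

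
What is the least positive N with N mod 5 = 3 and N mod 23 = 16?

108

Since 23·2 ≡ 1 (mod 5), take x = 16 + 23·((3−16)·2 mod 5) = 16 + 23·4 = 108.
Check: 108 mod 5 = 3, 108 mod 23 = 16.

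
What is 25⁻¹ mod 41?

23

25·23 = 575 = 14·41 + 1, so 25⁻¹ ≡ 23 (mod 41).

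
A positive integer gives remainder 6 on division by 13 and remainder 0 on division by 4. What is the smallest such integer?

32

x ≡ 0 (mod 4) gives x ∈ {0, 4, 8, 12, 16, 20, 24, 28, …}.
The first of these with x mod 13 = 6 is 32.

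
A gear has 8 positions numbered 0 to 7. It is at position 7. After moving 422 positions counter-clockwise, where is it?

1

422 mod 8 = 6 (since 52·8 = 416).
(7 − 6) mod 8 = 1.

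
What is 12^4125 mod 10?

Last digits of 2^n: 2, 4, 8, 6 (period 4).
4125 mod 4 = 1, so the last digit matches 2^1 = 2.

2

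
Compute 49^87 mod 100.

Successive squares of 49 mod 100: 49^1≡49, 49^2≡1, 49^4≡1, 49^8≡1, 49^16≡1, 49^32≡1, 49^64≡1.
87 = 1 + 2 + 4 + 16 + 64, so 49^87 ≡ 49·1·1·1·1 ≡ 49 (mod 100).

49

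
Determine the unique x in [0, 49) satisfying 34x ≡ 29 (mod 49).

34

The inverse of 34 mod 49 is 13 (since 34·13 = 442 ≡ 1).
So x ≡ 13·29 = 377 ≡ 34 (mod 49).
Check: 34·34 = 1156 = 23·49 + 29.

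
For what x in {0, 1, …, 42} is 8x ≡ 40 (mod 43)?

5

The inverse of 8 mod 43 is 27 (since 8·27 = 216 ≡ 1).
So x ≡ 27·40 = 1080 ≡ 5 (mod 43).
Check: 8·5 = 40 = 0·43 + 40.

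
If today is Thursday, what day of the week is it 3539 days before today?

3539 = 505·7 + 4, so 3539 mod 7 = 4.
Thursday − 4 days → Sunday.

Sunday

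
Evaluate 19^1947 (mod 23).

22

Successive squares of 19 mod 23: 19^1≡19, 19^2≡16, 19^4≡3, 19^8≡9, 19^16≡12, 19^32≡6, 19^64≡13, 19^128≡8, 19^256≡18, 19^512≡2, 19^1024≡4.
Since 1947 = 1 + 2 + 8 + 16 + 128 + 256 + 512 + 1024 in binary, 19^1947 ≡ 19·16·9·12·8·18·2·4 ≡ 22 (mod 23).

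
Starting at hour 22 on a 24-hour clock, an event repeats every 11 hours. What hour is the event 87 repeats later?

19

87·11 = 957.
957 mod 24 = 21 (since 39·24 = 936).
(22 + 21) mod 24 = 19.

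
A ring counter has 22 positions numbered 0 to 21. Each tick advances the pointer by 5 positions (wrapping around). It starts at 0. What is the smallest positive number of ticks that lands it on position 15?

3

The inverse of 5 mod 22 is 9 (since 5·9 = 45 ≡ 1).
So x ≡ 9·15 = 135 ≡ 3 (mod 22).
Check: 5·3 = 15 = 0·22 + 15.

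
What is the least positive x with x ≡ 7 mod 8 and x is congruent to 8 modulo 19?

103

x ≡ 7 (mod 8) gives x ∈ {7, 15, 23, 31, 39, 47, 55, 63, …}.
The first of these with x mod 19 = 8 is 103.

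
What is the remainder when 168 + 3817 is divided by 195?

3817 = 19·195 + 112, so 3817 mod 195 = 112.
(168 + 112) mod 195 = 85.

85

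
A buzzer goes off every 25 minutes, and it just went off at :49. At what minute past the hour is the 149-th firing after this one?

54

149·25 = 3725.
3725 mod 60 = 5 (since 62·60 = 3720).
(49 + 5) mod 60 = 54.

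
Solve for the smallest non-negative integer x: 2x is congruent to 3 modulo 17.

2⁻¹ ≡ 9 (mod 17) because 2·9 = 18 = 1·17 + 1.
Multiplying both sides by 9: x ≡ 9·3 = 27 ≡ 10 (mod 17).

10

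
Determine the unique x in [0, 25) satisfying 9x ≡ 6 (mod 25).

9

9⁻¹ ≡ 14 (mod 25) because 9·14 = 126 = 5·25 + 1.
Multiplying both sides by 14: x ≡ 14·6 = 84 ≡ 9 (mod 25).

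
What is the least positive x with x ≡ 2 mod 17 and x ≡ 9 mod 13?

Since 13·4 ≡ 1 (mod 17), take x = 9 + 13·((2−9)·4 mod 17) = 9 + 13·6 = 87.
Check: 87 mod 17 = 2, 87 mod 13 = 9.

87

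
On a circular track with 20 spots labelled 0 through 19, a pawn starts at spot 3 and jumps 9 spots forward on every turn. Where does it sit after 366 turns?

17

366·9 = 3294.
Dividing 3294 by 20 gives quotient 164 and remainder 14.
(3 + 14) mod 20 = 17.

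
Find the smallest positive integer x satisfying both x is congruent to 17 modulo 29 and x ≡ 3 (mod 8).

Since 8·11 ≡ 1 (mod 29), take x = 3 + 8·((17−3)·11 mod 29) = 3 + 8·9 = 75.
Check: 75 mod 29 = 17, 75 mod 8 = 3.

75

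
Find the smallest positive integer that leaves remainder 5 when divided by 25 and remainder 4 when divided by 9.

130

x ≡ 4 (mod 9) gives x ∈ {4, 13, 22, 31, 40, 49, 58, 67, …}.
The first of these with x mod 25 = 5 is 130.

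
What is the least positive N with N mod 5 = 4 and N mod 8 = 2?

x ≡ 4 (mod 5) gives x ∈ {4, 9, 14, 19, 24, 29, 34}.
The first of these with x mod 8 = 2 is 34.

34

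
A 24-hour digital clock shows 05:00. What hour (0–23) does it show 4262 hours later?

19

Dividing 4262 by 24 gives quotient 177 and remainder 14.
(5 + 14) mod 24 = 19.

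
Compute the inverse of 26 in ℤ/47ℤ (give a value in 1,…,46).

26·38 = 988 = 21·47 + 1, so 26⁻¹ ≡ 38 (mod 47).

38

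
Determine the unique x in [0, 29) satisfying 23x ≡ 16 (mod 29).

7

The inverse of 23 mod 29 is 24 (since 23·24 = 552 ≡ 1).
Multiplying both sides by 24: x ≡ 24·16 = 384 ≡ 7 (mod 29).
Check: 23·7 = 161 = 5·29 + 16.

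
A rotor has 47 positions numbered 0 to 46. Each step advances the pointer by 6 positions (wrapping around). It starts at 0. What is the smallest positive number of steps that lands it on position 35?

45

6⁻¹ ≡ 8 (mod 47) because 6·8 = 48 = 1·47 + 1.
So x ≡ 8·35 = 280 ≡ 45 (mod 47).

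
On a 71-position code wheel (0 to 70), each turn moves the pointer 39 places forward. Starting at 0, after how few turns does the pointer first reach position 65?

49

39⁻¹ ≡ 51 (mod 71) because 39·51 = 1989 = 28·71 + 1.
So x ≡ 51·65 = 3315 ≡ 49 (mod 71).
Check: 39·49 = 1911 = 26·71 + 65.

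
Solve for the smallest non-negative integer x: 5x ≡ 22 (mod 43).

The inverse of 5 mod 43 is 26 (since 5·26 = 130 ≡ 1).
Multiplying both sides by 26: x ≡ 26·22 = 572 ≡ 13 (mod 43).
Check: 5·13 = 65 = 1·43 + 22.

13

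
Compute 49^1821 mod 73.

27

By repeated squaring mod 73: 49^1≡49, 49^2≡65, 49^4≡64, 49^8≡8, 49^16≡64, 49^32≡8, 49^64≡64, 49^128≡8, 49^256≡64, 49^512≡8, 49^1024≡64.
Since 1821 = 1 + 4 + 8 + 16 + 256 + 512 + 1024 in binary, 49^1821 ≡ 49·64·8·64·64·8·64 ≡ 27 (mod 73).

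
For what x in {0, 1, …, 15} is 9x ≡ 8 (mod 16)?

8

The inverse of 9 mod 16 is 9 (since 9·9 = 81 ≡ 1).
So x ≡ 9·8 = 72 ≡ 8 (mod 16).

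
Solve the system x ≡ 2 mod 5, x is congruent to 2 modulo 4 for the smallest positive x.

2

Since 4·4 ≡ 1 (mod 5), take x = 2 + 4·((2−2)·4 mod 5) = 2 + 4·0 = 2.
Check: 2 mod 5 = 2, 2 mod 4 = 2.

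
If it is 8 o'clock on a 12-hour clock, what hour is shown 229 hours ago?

7

Dividing 229 by 12 gives quotient 19 and remainder 1.
8 − 1 → 7 on a 12-hour dial.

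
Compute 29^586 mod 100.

By repeated squaring mod 100: 29^1≡29, 29^2≡41, 29^4≡81, 29^8≡61, 29^16≡21, 29^32≡41, 29^64≡81, 29^128≡61, 29^256≡21, 29^512≡41.
586 = 2 + 8 + 64 + 512, so 29^586 ≡ 41·61·81·41 ≡ 21 (mod 100).

21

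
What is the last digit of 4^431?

Last digits of 4^n: 4, 6 (period 2).
431 mod 2 = 1, so the last digit matches 4^1 = 4.

4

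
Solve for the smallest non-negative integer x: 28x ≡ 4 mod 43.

37

The inverse of 28 mod 43 is 20 (since 28·20 = 560 ≡ 1).
Multiplying both sides by 20: x ≡ 20·4 = 80 ≡ 37 (mod 43).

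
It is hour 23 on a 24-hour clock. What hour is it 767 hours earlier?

0

767 mod 24 = 23 (since 31·24 = 744).
(23 − 23) mod 24 = 0.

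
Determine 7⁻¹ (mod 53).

53 = 7·7 + 4
7 = 1·4 + 3
4 = 1·3 + 1
3 = 3·1 + 0
Back-substituting gives 7·38 ≡ 1 (mod 53).

38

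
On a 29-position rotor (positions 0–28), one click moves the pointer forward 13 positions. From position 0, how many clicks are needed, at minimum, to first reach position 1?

13·9 = 117 = 4·29 + 1, so 13⁻¹ ≡ 9 (mod 29).

9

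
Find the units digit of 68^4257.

Powers of 8 mod 10 repeat with period 4: 8, 4, 2, 6.
4257 mod 4 = 1, so the last digit matches 8^1 = 8.

8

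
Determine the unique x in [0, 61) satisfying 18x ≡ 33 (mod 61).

12

18⁻¹ ≡ 17 (mod 61) because 18·17 = 306 = 5·61 + 1.
So x ≡ 17·33 = 561 ≡ 12 (mod 61).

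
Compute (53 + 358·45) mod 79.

47

358·45 = 16110.
16110 = 203·79 + 73, so 16110 mod 79 = 73.
(53 + 73) mod 79 = 47.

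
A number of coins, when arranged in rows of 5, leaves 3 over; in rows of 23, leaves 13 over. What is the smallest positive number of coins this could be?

13

x ≡ 3 (mod 5) gives x ∈ {3, 8, 13}.
The first of these with x mod 23 = 13 is 13.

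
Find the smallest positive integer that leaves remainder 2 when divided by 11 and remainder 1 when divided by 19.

134

x ≡ 2 (mod 11) gives x ∈ {2, 13, 24, 35, 46, 57, 68, 79, …}.
The first of these with x mod 19 = 1 is 134.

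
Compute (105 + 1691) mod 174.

56

1691 = 9·174 + 125, so 1691 mod 174 = 125.
(105 + 125) mod 174 = 56.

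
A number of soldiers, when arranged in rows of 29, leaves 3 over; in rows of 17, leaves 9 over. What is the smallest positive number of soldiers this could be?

x ≡ 9 (mod 17) gives x ∈ {9, 26, 43, 60, 77, 94, 111, 128, …}.
The first of these with x mod 29 = 3 is 264.

264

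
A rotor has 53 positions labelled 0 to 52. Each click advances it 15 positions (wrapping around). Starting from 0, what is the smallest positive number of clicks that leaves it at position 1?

53 = 3·15 + 8
15 = 1·8 + 7
8 = 1·7 + 1
7 = 7·1 + 0
Back-substituting gives 15·46 ≡ 1 (mod 53).

46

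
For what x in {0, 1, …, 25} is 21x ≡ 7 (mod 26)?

9

21⁻¹ ≡ 5 (mod 26) because 21·5 = 105 = 4·26 + 1.
Multiplying both sides by 5: x ≡ 5·7 = 35 ≡ 9 (mod 26).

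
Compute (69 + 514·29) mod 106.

514·29 = 14906.
14906 − 140·106 = 66, so 14906 ≡ 66 (mod 106).
(69 + 66) mod 106 = 29.

29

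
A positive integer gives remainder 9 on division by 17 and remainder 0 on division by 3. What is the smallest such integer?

x ≡ 0 (mod 3) gives x ∈ {0, 3, 6, 9}.
The first of these with x mod 17 = 9 is 9.

9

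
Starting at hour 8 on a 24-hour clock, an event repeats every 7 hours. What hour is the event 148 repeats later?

148·7 = 1036.
1036 − 43·24 = 4, so 1036 ≡ 4 (mod 24).
(8 + 4) mod 24 = 12.

12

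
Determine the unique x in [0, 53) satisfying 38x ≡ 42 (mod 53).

29

The inverse of 38 mod 53 is 7 (since 38·7 = 266 ≡ 1).
So x ≡ 7·42 = 294 ≡ 29 (mod 53).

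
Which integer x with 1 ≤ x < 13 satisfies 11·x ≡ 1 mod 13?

13 = 1·11 + 2
11 = 5·2 + 1
2 = 2·1 + 0
Back-substituting gives 11·6 ≡ 1 (mod 13).

6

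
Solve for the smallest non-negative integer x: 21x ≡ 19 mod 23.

21⁻¹ ≡ 11 (mod 23) because 21·11 = 231 = 10·23 + 1.
So x ≡ 11·19 = 209 ≡ 2 (mod 23).
Check: 21·2 = 42 = 1·23 + 19.

2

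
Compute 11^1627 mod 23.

21

Successive squares of 11 mod 23: 11^1≡11, 11^2≡6, 11^4≡13, 11^8≡8, 11^16≡18, 11^32≡2, 11^64≡4, 11^128≡16, 11^256≡3, 11^512≡9, 11^1024≡12.
1627 = 1 + 2 + 8 + 16 + 64 + 512 + 1024, so 11^1627 ≡ 11·6·8·18·4·9·12 ≡ 21 (mod 23).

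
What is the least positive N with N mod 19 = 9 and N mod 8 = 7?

47

Since 8·12 ≡ 1 (mod 19), take x = 7 + 8·((9−7)·12 mod 19) = 7 + 8·5 = 47.
Check: 47 mod 19 = 9, 47 mod 8 = 7.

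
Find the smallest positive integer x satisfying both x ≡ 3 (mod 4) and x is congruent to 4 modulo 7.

11

Since 7·3 ≡ 1 (mod 4), take x = 4 + 7·((3−4)·3 mod 4) = 4 + 7·1 = 11.
Check: 11 mod 4 = 3, 11 mod 7 = 4.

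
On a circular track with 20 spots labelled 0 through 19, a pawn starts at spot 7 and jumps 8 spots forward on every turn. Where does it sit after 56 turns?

56·8 = 448.
448 mod 20 = 8 (since 22·20 = 440).
(7 + 8) mod 20 = 15.

15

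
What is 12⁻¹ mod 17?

12·10 = 120 = 7·17 + 1, so 12⁻¹ ≡ 10 (mod 17).

10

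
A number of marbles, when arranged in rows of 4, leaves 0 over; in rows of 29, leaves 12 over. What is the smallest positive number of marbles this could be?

12

x ≡ 0 (mod 4) gives x ∈ {0, 4, 8, 12}.
The first of these with x mod 29 = 12 is 12.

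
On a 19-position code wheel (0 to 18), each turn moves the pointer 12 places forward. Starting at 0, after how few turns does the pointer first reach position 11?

The inverse of 12 mod 19 is 8 (since 12·8 = 96 ≡ 1).
Multiplying both sides by 8: x ≡ 8·11 = 88 ≡ 12 (mod 19).

12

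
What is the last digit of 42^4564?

6

Last digits of 2^n: 2, 4, 8, 6 (period 4).
4564 mod 4 = 0, so the last digit matches 2^4 = 6.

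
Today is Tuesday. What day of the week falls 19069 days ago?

Monday

19069 = 2724·7 + 1, so 19069 mod 7 = 1.
Tuesday − 1 day → Monday.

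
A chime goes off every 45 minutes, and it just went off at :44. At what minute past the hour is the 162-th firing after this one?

14

162·45 = 7290.
7290 = 121·60 + 30, so 7290 mod 60 = 30.
(44 + 30) mod 60 = 14.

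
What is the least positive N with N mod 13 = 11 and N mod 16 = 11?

11

x ≡ 11 (mod 13) gives x ∈ {11}.
The first of these with x mod 16 = 11 is 11.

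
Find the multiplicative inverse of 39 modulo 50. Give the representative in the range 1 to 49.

50 = 1·39 + 11
39 = 3·11 + 6
11 = 1·6 + 5
6 = 1·5 + 1
5 = 5·1 + 0
Back-substituting gives 39·9 ≡ 1 (mod 50).

9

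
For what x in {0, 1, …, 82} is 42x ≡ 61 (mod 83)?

39

42⁻¹ ≡ 2 (mod 83) because 42·2 = 84 = 1·83 + 1.
Multiplying both sides by 2: x ≡ 2·61 = 122 ≡ 39 (mod 83).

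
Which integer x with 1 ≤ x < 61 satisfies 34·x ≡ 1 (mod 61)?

9

34·9 = 306 = 5·61 + 1, so 34⁻¹ ≡ 9 (mod 61).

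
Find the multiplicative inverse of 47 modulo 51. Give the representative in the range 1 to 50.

38

47·38 = 1786 = 35·51 + 1, so 47⁻¹ ≡ 38 (mod 51).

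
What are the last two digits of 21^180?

01

Successive squares of 21 mod 100: 21^1≡21, 21^2≡41, 21^4≡81, 21^8≡61, 21^16≡21, 21^32≡41, 21^64≡81, 21^128≡61.
180 = 4 + 16 + 32 + 128, so 21^180 ≡ 81·21·41·61 ≡ 1 (mod 100).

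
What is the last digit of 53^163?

7

The units digit of 53^n cycles with period 4: 3, 9, 7, 1, …
163 leaves remainder 3 on division by 4, so 53^163 ends in 7.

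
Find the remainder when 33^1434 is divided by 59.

7

Successive squares of 33 mod 59: 33^1≡33, 33^2≡27, 33^4≡21, 33^8≡28, 33^16≡17, 33^32≡53, 33^64≡36, 33^128≡57, 33^256≡4, 33^512≡16, 33^1024≡20.
1434 = 2 + 8 + 16 + 128 + 256 + 1024, so 33^1434 ≡ 27·28·17·57·4·20 ≡ 7 (mod 59).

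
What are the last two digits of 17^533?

By repeated squaring mod 100: 17^1≡17, 17^2≡89, 17^4≡21, 17^8≡41, 17^16≡81, 17^32≡61, 17^64≡21, 17^128≡41, 17^256≡81, 17^512≡61.
Since 533 = 1 + 4 + 16 + 512 in binary, 17^533 ≡ 17·21·81·61 ≡ 37 (mod 100).

37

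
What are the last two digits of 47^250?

49

By repeated squaring mod 100: 47^1≡47, 47^2≡9, 47^4≡81, 47^8≡61, 47^16≡21, 47^32≡41, 47^64≡81, 47^128≡61.
250 = 2 + 8 + 16 + 32 + 64 + 128, so 47^250 ≡ 9·61·21·41·81·61 ≡ 49 (mod 100).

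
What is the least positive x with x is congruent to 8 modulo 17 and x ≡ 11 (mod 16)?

Since 16·16 ≡ 1 (mod 17), take x = 11 + 16·((8−11)·16 mod 17) = 11 + 16·3 = 59.
Check: 59 mod 17 = 8, 59 mod 16 = 11.

59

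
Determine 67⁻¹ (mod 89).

4

89 = 1·67 + 22
67 = 3·22 + 1
22 = 22·1 + 0
Back-substituting gives 67·4 ≡ 1 (mod 89).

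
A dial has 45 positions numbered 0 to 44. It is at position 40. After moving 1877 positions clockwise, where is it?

27

1877 = 41·45 + 32, so 1877 mod 45 = 32.
(40 + 32) mod 45 = 27.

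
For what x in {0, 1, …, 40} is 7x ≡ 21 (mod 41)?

3

7⁻¹ ≡ 6 (mod 41) because 7·6 = 42 = 1·41 + 1.
Multiplying both sides by 6: x ≡ 6·21 = 126 ≡ 3 (mod 41).
Check: 7·3 = 21 = 0·41 + 21.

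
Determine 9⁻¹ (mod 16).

9

16 = 1·9 + 7
9 = 1·7 + 2
7 = 3·2 + 1
2 = 2·1 + 0
Back-substituting gives 9·9 ≡ 1 (mod 16).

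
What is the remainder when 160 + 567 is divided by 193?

567 = 2·193 + 181, so 567 mod 193 = 181.
(160 + 181) mod 193 = 148.

148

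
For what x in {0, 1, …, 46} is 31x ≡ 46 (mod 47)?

31⁻¹ ≡ 44 (mod 47) because 31·44 = 1364 = 29·47 + 1.
Multiplying both sides by 44: x ≡ 44·46 = 2024 ≡ 3 (mod 47).

3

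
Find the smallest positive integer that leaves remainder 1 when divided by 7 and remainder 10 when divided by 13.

36

x ≡ 1 (mod 7) gives x ∈ {1, 8, 15, 22, 29, 36}.
The first of these with x mod 13 = 10 is 36.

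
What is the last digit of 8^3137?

The units digit of 8^n cycles with period 4: 8, 4, 2, 6, …
3137 leaves remainder 1 on division by 4, so 8^3137 ends in 8.

8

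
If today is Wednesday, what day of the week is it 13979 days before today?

Wednesday

13979 = 1997·7 + 0, so 13979 mod 7 = 0.
Wednesday − 0 days → Wednesday.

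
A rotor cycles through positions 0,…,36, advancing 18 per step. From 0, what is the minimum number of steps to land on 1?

The inverse of 18 mod 37 is 35 (since 18·35 = 630 ≡ 1).
Multiplying both sides by 35: x ≡ 35·1 = 35 ≡ 35 (mod 37).

35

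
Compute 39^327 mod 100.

79

By repeated squaring mod 100: 39^1≡39, 39^2≡21, 39^4≡41, 39^8≡81, 39^16≡61, 39^32≡21, 39^64≡41, 39^128≡81, 39^256≡61.
Since 327 = 1 + 2 + 4 + 64 + 256 in binary, 39^327 ≡ 39·21·41·41·61 ≡ 79 (mod 100).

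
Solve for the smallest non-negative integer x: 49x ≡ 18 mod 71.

25

The inverse of 49 mod 71 is 29 (since 49·29 = 1421 ≡ 1).
Multiplying both sides by 29: x ≡ 29·18 = 522 ≡ 25 (mod 71).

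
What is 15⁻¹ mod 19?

14

19 = 1·15 + 4
15 = 3·4 + 3
4 = 1·3 + 1
3 = 3·1 + 0
Back-substituting gives 15·14 ≡ 1 (mod 19).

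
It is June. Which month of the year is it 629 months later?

November

Dividing 629 by 12 gives quotient 52 and remainder 5.
June + 5 months → November.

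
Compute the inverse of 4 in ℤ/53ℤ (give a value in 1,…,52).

53 = 13·4 + 1
4 = 4·1 + 0
Back-substituting gives 4·40 ≡ 1 (mod 53).

40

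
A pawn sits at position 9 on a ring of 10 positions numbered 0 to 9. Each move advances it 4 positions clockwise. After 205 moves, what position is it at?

205·4 = 820.
820 = 82·10 + 0, so 820 mod 10 = 0.
(9 + 0) mod 10 = 9.

9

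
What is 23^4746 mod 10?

Powers of 3 mod 10 repeat with period 4: 3, 9, 7, 1.
4746 leaves remainder 2 on division by 4, so 23^4746 ends in 9.

9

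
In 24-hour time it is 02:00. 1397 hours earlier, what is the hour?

21

Dividing 1397 by 24 gives quotient 58 and remainder 5.
(2 − 5) mod 24 = 21.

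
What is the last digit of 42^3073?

2

Last digits of 2^n: 2, 4, 8, 6 (period 4).
3073 leaves remainder 1 on division by 4, so 42^3073 ends in 2.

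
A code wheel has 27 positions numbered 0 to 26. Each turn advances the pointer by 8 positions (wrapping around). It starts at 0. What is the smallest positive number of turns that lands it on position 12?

8⁻¹ ≡ 17 (mod 27) because 8·17 = 136 = 5·27 + 1.
Multiplying both sides by 17: x ≡ 17·12 = 204 ≡ 15 (mod 27).
Check: 8·15 = 120 = 4·27 + 12.

15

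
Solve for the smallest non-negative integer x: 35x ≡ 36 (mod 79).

The inverse of 35 mod 79 is 70 (since 35·70 = 2450 ≡ 1).
Multiplying both sides by 70: x ≡ 70·36 = 2520 ≡ 71 (mod 79).
Check: 35·71 = 2485 = 31·79 + 36.

71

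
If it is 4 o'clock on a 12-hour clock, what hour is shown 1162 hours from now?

Dividing 1162 by 12 gives quotient 96 and remainder 10.
4 + 10 → 2 on a 12-hour dial.

2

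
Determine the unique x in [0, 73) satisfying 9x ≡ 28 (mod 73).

The inverse of 9 mod 73 is 65 (since 9·65 = 585 ≡ 1).
So x ≡ 65·28 = 1820 ≡ 68 (mod 73).

68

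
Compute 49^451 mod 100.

49

Square-and-reduce mod 100: 49^1≡49, 49^2≡1, 49^4≡1, 49^8≡1, 49^16≡1, 49^32≡1, 49^64≡1, 49^128≡1, 49^256≡1.
451 = 1 + 2 + 64 + 128 + 256, so 49^451 ≡ 49·1·1·1·1 ≡ 49 (mod 100).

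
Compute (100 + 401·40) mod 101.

401·40 = 16040.
16040 = 158·101 + 82, so 16040 mod 101 = 82.
(100 + 82) mod 101 = 81.

81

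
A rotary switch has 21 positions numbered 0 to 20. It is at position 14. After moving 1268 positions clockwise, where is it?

1268 − 60·21 = 8, so 1268 ≡ 8 (mod 21).
(14 + 8) mod 21 = 1.

1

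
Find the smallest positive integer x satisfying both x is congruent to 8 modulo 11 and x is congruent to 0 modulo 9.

63

x ≡ 0 (mod 9) gives x ∈ {0, 9, 18, 27, 36, 45, 54, 63}.
The first of these with x mod 11 = 8 is 63.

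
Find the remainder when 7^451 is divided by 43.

By repeated squaring mod 43: 7^1≡7, 7^2≡6, 7^4≡36, 7^8≡6, 7^16≡36, 7^32≡6, 7^64≡36, 7^128≡6, 7^256≡36.
Since 451 = 1 + 2 + 64 + 128 + 256 in binary, 7^451 ≡ 7·6·36·6·36 ≡ 7 (mod 43).

7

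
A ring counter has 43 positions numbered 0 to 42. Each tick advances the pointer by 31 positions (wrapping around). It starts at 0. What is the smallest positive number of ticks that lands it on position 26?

5

The inverse of 31 mod 43 is 25 (since 31·25 = 775 ≡ 1).
So x ≡ 25·26 = 650 ≡ 5 (mod 43).
Check: 31·5 = 155 = 3·43 + 26.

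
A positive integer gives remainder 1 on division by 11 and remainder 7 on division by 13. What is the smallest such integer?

111

Since 13·6 ≡ 1 (mod 11), take x = 7 + 13·((1−7)·6 mod 11) = 7 + 13·8 = 111.
Check: 111 mod 11 = 1, 111 mod 13 = 7.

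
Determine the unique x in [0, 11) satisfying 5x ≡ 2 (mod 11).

7

The inverse of 5 mod 11 is 9 (since 5·9 = 45 ≡ 1).
So x ≡ 9·2 = 18 ≡ 7 (mod 11).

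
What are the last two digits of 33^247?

77

Successive squares of 33 mod 100: 33^1≡33, 33^2≡89, 33^4≡21, 33^8≡41, 33^16≡81, 33^32≡61, 33^64≡21, 33^128≡41.
Since 247 = 1 + 2 + 4 + 16 + 32 + 64 + 128 in binary, 33^247 ≡ 33·89·21·81·61·21·41 ≡ 77 (mod 100).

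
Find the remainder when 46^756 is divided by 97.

By repeated squaring mod 97: 46^1≡46, 46^2≡79, 46^4≡33, 46^8≡22, 46^16≡96, 46^32≡1, 46^64≡1, 46^128≡1, 46^256≡1, 46^512≡1.
Since 756 = 4 + 16 + 32 + 64 + 128 + 512 in binary, 46^756 ≡ 33·96·1·1·1·1 ≡ 64 (mod 97).

64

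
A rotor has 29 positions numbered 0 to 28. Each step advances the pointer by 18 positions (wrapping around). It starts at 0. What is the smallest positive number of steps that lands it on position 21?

18⁻¹ ≡ 21 (mod 29) because 18·21 = 378 = 13·29 + 1.
So x ≡ 21·21 = 441 ≡ 6 (mod 29).
Check: 18·6 = 108 = 3·29 + 21.

6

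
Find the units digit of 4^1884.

6

The units digit of 4^n cycles with period 2: 4, 6, …
1884 mod 2 = 0, so the last digit matches 4^2 = 6.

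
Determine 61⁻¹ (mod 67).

67 = 1·61 + 6
61 = 10·6 + 1
6 = 6·1 + 0
Back-substituting gives 61·11 ≡ 1 (mod 67).

11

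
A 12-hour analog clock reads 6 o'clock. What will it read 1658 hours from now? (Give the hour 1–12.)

8

1658 mod 12 = 2 (since 138·12 = 1656).
6 + 2 → 8 on a 12-hour dial.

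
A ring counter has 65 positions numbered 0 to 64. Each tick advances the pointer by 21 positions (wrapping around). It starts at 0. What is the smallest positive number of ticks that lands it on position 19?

4

21⁻¹ ≡ 31 (mod 65) because 21·31 = 651 = 10·65 + 1.
Multiplying both sides by 31: x ≡ 31·19 = 589 ≡ 4 (mod 65).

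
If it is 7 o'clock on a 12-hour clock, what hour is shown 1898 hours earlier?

1898 − 158·12 = 2, so 1898 ≡ 2 (mod 12).
7 − 2 → 5 on a 12-hour dial.

5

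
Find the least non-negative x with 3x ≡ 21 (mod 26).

7

3⁻¹ ≡ 9 (mod 26) because 3·9 = 27 = 1·26 + 1.
So x ≡ 9·21 = 189 ≡ 7 (mod 26).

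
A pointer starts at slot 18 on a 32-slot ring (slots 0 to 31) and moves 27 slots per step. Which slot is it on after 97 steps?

97·27 = 2619.
2619 = 81·32 + 27, so 2619 mod 32 = 27.
(18 + 27) mod 32 = 13.

13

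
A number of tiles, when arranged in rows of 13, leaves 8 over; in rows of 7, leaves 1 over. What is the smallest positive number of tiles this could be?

x ≡ 1 (mod 7) gives x ∈ {1, 8}.
The first of these with x mod 13 = 8 is 8.

8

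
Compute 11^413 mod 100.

31

By repeated squaring mod 100: 11^1≡11, 11^2≡21, 11^4≡41, 11^8≡81, 11^16≡61, 11^32≡21, 11^64≡41, 11^128≡81, 11^256≡61.
Since 413 = 1 + 4 + 8 + 16 + 128 + 256 in binary, 11^413 ≡ 11·41·81·61·81·61 ≡ 31 (mod 100).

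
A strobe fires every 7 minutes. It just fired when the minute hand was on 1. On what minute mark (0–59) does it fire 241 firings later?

8

241·7 = 1687.
1687 mod 60 = 7 (since 28·60 = 1680).
(1 + 7) mod 60 = 8.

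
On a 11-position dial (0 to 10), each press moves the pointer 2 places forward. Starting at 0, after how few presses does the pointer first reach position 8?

The inverse of 2 mod 11 is 6 (since 2·6 = 12 ≡ 1).
Multiplying both sides by 6: x ≡ 6·8 = 48 ≡ 4 (mod 11).
Check: 2·4 = 8 = 0·11 + 8.

4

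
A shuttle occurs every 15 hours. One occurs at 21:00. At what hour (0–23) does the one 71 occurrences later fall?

6

71·15 = 1065.
1065 = 44·24 + 9, so 1065 mod 24 = 9.
(21 + 9) mod 24 = 6.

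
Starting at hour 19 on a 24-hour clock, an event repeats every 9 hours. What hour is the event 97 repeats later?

97·9 = 873.
Dividing 873 by 24 gives quotient 36 and remainder 9.
(19 + 9) mod 24 = 4.

4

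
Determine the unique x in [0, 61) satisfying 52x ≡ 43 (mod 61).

The inverse of 52 mod 61 is 27 (since 52·27 = 1404 ≡ 1).
So x ≡ 27·43 = 1161 ≡ 2 (mod 61).

2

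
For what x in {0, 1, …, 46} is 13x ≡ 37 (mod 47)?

39

The inverse of 13 mod 47 is 29 (since 13·29 = 377 ≡ 1).
So x ≡ 29·37 = 1073 ≡ 39 (mod 47).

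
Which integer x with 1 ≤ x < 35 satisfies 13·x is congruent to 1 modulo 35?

13·27 = 351 = 10·35 + 1, so 13⁻¹ ≡ 27 (mod 35).

27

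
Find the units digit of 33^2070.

Last digits of 3^n: 3, 9, 7, 1 (period 4).
2070 mod 4 = 2, so the last digit matches 3^2 = 9.

9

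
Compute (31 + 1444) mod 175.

1444 = 8·175 + 44, so 1444 mod 175 = 44.
(31 + 44) mod 175 = 75.

75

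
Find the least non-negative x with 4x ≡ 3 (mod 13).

4

The inverse of 4 mod 13 is 10 (since 4·10 = 40 ≡ 1).
Multiplying both sides by 10: x ≡ 10·3 = 30 ≡ 4 (mod 13).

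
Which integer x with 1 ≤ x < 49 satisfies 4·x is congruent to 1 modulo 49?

37

4·37 = 148 = 3·49 + 1, so 4⁻¹ ≡ 37 (mod 49).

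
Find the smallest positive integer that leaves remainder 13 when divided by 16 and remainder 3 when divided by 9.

x ≡ 3 (mod 9) gives x ∈ {3, 12, 21, 30, 39, 48, 57, 66, …}.
The first of these with x mod 16 = 13 is 93.

93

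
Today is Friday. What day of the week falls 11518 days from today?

11518 − 1645·7 = 3, so 11518 ≡ 3 (mod 7).
Friday + 3 days → Monday.

Monday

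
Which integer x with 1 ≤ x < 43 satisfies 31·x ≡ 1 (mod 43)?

43 = 1·31 + 12
31 = 2·12 + 7
12 = 1·7 + 5
7 = 1·5 + 2
5 = 2·2 + 1
2 = 2·1 + 0
Back-substituting gives 31·25 ≡ 1 (mod 43).

25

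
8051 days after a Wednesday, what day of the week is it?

8051 − 1150·7 = 1, so 8051 ≡ 1 (mod 7).
Wednesday + 1 day → Thursday.

Thursday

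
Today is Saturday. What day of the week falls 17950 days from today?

Dividing 17950 by 7 gives quotient 2564 and remainder 2.
Saturday + 2 days → Monday.

Monday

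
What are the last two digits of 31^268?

41

Square-and-reduce mod 100: 31^1≡31, 31^2≡61, 31^4≡21, 31^8≡41, 31^16≡81, 31^32≡61, 31^64≡21, 31^128≡41, 31^256≡81.
268 = 4 + 8 + 256, so 31^268 ≡ 21·41·81 ≡ 41 (mod 100).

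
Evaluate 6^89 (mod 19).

By repeated squaring mod 19: 6^1≡6, 6^2≡17, 6^4≡4, 6^8≡16, 6^16≡9, 6^32≡5, 6^64≡6.
89 = 1 + 8 + 16 + 64, so 6^89 ≡ 6·16·9·6 ≡ 16 (mod 19).

16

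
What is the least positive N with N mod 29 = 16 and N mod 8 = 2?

x ≡ 2 (mod 8) gives x ∈ {2, 10, 18, 26, 34, 42, 50, 58, …}.
The first of these with x mod 29 = 16 is 74.

74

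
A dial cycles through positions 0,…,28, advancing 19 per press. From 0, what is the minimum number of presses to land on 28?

3

The inverse of 19 mod 29 is 26 (since 19·26 = 494 ≡ 1).
Multiplying both sides by 26: x ≡ 26·28 = 728 ≡ 3 (mod 29).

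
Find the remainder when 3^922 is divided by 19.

Successive squares of 3 mod 19: 3^1≡3, 3^2≡9, 3^4≡5, 3^8≡6, 3^16≡17, 3^32≡4, 3^64≡16, 3^128≡9, 3^256≡5, 3^512≡6.
922 = 2 + 8 + 16 + 128 + 256 + 512, so 3^922 ≡ 9·6·17·9·5·6 ≡ 5 (mod 19).

5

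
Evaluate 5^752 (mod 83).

69

Successive squares of 5 mod 83: 5^1≡5, 5^2≡25, 5^4≡44, 5^8≡27, 5^16≡65, 5^32≡75, 5^64≡64, 5^128≡29, 5^256≡11, 5^512≡38.
Since 752 = 16 + 32 + 64 + 128 + 512 in binary, 5^752 ≡ 65·75·64·29·38 ≡ 69 (mod 83).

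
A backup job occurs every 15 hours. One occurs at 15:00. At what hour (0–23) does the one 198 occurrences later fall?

9

198·15 = 2970.
2970 = 123·24 + 18, so 2970 mod 24 = 18.
(15 + 18) mod 24 = 9.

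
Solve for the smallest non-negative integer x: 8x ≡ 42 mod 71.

23

8⁻¹ ≡ 9 (mod 71) because 8·9 = 72 = 1·71 + 1.
Multiplying both sides by 9: x ≡ 9·42 = 378 ≡ 23 (mod 71).
Check: 8·23 = 184 = 2·71 + 42.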